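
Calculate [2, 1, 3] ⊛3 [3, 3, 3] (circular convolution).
Use y[k] = Σ_j a[j]·b[(k-j) mod 3]. y[0] = 2×3 + 1×3 + 3×3 = 18; y[1] = 2×3 + 1×3 + 3×3 = 18; y[2] = 2×3 + 1×3 + 3×3 = 18. Result: [18, 18, 18]

[18, 18, 18]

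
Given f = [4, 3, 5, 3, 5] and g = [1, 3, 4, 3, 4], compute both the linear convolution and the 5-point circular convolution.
Linear: y_lin[0] = 4×1 = 4; y_lin[1] = 4×3 + 3×1 = 15; y_lin[2] = 4×4 + 3×3 + 5×1 = 30; y_lin[3] = 4×3 + 3×4 + 5×3 + 3×1 = 42; y_lin[4] = 4×4 + 3×3 + 5×4 + 3×3 + 5×1 = 59; y_lin[5] = 3×4 + 5×3 + 3×4 + 5×3 = 54; y_lin[6] = 5×4 + 3×3 + 5×4 = 49; y_lin[7] = 3×4 + 5×3 = 27; y_lin[8] = 5×4 = 20 → [4, 15, 30, 42, 59, 54, 49, 27, 20]. Circular (length 5): y[0] = 4×1 + 3×4 + 5×3 + 3×4 + 5×3 = 58; y[1] = 4×3 + 3×1 + 5×4 + 3×3 + 5×4 = 64; y[2] = 4×4 + 3×3 + 5×1 + 3×4 + 5×3 = 57; y[3] = 4×3 + 3×4 + 5×3 + 3×1 + 5×4 = 62; y[4] = 4×4 + 3×3 + 5×4 + 3×3 + 5×1 = 59 → [58, 64, 57, 62, 59]

Linear: [4, 15, 30, 42, 59, 54, 49, 27, 20], Circular: [58, 64, 57, 62, 59]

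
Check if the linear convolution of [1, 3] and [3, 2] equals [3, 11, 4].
Recompute linear convolution of [1, 3] and [3, 2]: y[0] = 1×3 = 3; y[1] = 1×2 + 3×3 = 11; y[2] = 3×2 = 6 → [3, 11, 6]. Compare to given [3, 11, 4]: they differ at index 2: given 4, correct 6, so answer: No

No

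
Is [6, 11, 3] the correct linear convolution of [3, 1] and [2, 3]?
Recompute linear convolution of [3, 1] and [2, 3]: y[0] = 3×2 = 6; y[1] = 3×3 + 1×2 = 11; y[2] = 1×3 = 3 → [6, 11, 3]. Given [6, 11, 3] matches, so answer: Yes

Yes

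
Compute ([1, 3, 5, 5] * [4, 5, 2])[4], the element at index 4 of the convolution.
Use y[k] = Σ_i a[i]·b[k-i] at k=4. y[4] = 5×2 + 5×5 = 35

35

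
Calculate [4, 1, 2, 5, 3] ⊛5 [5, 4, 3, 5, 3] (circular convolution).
Use y[k] = Σ_j x[j]·h[(k-j) mod 5]. y[0] = 4×5 + 1×3 + 2×5 + 5×3 + 3×4 = 60; y[1] = 4×4 + 1×5 + 2×3 + 5×5 + 3×3 = 61; y[2] = 4×3 + 1×4 + 2×5 + 5×3 + 3×5 = 56; y[3] = 4×5 + 1×3 + 2×4 + 5×5 + 3×3 = 65; y[4] = 4×3 + 1×5 + 2×3 + 5×4 + 3×5 = 58. Result: [60, 61, 56, 65, 58]

[60, 61, 56, 65, 58]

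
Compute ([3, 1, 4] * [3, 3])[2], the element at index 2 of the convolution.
Use y[k] = Σ_i a[i]·b[k-i] at k=2. y[2] = 1×3 + 4×3 = 15

15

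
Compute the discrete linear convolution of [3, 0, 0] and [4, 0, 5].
y[0] = 3×4 = 12; y[1] = 3×0 + 0×4 = 0; y[2] = 3×5 + 0×0 + 0×4 = 15; y[3] = 0×5 + 0×0 = 0; y[4] = 0×5 = 0

[12, 0, 15, 0, 0]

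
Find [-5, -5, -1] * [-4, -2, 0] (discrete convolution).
y[0] = -5×-4 = 20; y[1] = -5×-2 + -5×-4 = 30; y[2] = -5×0 + -5×-2 + -1×-4 = 14; y[3] = -5×0 + -1×-2 = 2; y[4] = -1×0 = 0

[20, 30, 14, 2, 0]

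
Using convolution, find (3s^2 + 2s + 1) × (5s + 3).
Ascending coefficients: a = [1, 2, 3], b = [3, 5]. c[0] = 1×3 = 3; c[1] = 1×5 + 2×3 = 11; c[2] = 2×5 + 3×3 = 19; c[3] = 3×5 = 15. Result coefficients: [3, 11, 19, 15] → 15s^3 + 19s^2 + 11s + 3

15s^3 + 19s^2 + 11s + 3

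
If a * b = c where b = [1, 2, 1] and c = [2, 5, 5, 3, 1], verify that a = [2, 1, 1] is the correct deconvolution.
Forward-compute [2, 1, 1] * [1, 2, 1]: c[0] = 2×1 = 2; c[1] = 2×2 + 1×1 = 5; c[2] = 2×1 + 1×2 + 1×1 = 5; c[3] = 1×1 + 1×2 = 3; c[4] = 1×1 = 1 → [2, 5, 5, 3, 1]. Matches given c = [2, 5, 5, 3, 1], so verified.

Verified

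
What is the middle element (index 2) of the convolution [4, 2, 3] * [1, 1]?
Use y[k] = Σ_i a[i]·b[k-i] at k=2. y[2] = 2×1 + 3×1 = 5

5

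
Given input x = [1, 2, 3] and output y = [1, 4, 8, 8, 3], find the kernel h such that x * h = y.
Output length 5 = len(x) + len(h) - 1 ⇒ len(h) = 3. Solve h forward using h[k] = (y[k] - Σ_{i≥1} x[i]·h[k-i]) / x[0]: h[0] = y[0] / x[0] = 1 / 1 = 1; h[1] = (y[1] - 2×1) / x[0] = (4 - 2×1) / 1 = 2; h[2] = (y[2] - 2×2 - 3×1) / x[0] = (8 - 2×2 - 3×1) / 1 = 1. So h = [1, 2, 1]. Forward-check [1, 2, 3] * [1, 2, 1]: y[0] = 1×1 = 1; y[1] = 1×2 + 2×1 = 4; y[2] = 1×1 + 2×2 + 3×1 = 8; y[3] = 2×1 + 3×2 = 8; y[4] = 3×1 = 3 → [1, 4, 8, 8, 3] ✓

[1, 2, 1]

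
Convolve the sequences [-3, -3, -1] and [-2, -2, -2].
y[0] = -3×-2 = 6; y[1] = -3×-2 + -3×-2 = 12; y[2] = -3×-2 + -3×-2 + -1×-2 = 14; y[3] = -3×-2 + -1×-2 = 8; y[4] = -1×-2 = 2

[6, 12, 14, 8, 2]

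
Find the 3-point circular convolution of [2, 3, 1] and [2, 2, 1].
Use y[k] = Σ_j s[j]·t[(k-j) mod 3]. y[0] = 2×2 + 3×1 + 1×2 = 9; y[1] = 2×2 + 3×2 + 1×1 = 11; y[2] = 2×1 + 3×2 + 1×2 = 10. Result: [9, 11, 10]

[9, 11, 10]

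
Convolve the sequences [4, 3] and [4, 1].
y[0] = 4×4 = 16; y[1] = 4×1 + 3×4 = 16; y[2] = 3×1 = 3

[16, 16, 3]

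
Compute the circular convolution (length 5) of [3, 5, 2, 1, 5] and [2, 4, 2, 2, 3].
Use y[k] = Σ_j x[j]·h[(k-j) mod 5]. y[0] = 3×2 + 5×3 + 2×2 + 1×2 + 5×4 = 47; y[1] = 3×4 + 5×2 + 2×3 + 1×2 + 5×2 = 40; y[2] = 3×2 + 5×4 + 2×2 + 1×3 + 5×2 = 43; y[3] = 3×2 + 5×2 + 2×4 + 1×2 + 5×3 = 41; y[4] = 3×3 + 5×2 + 2×2 + 1×4 + 5×2 = 37. Result: [47, 40, 43, 41, 37]

[47, 40, 43, 41, 37]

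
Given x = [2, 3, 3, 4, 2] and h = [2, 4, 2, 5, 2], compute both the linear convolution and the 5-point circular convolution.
Linear: y_lin[0] = 2×2 = 4; y_lin[1] = 2×4 + 3×2 = 14; y_lin[2] = 2×2 + 3×4 + 3×2 = 22; y_lin[3] = 2×5 + 3×2 + 3×4 + 4×2 = 36; y_lin[4] = 2×2 + 3×5 + 3×2 + 4×4 + 2×2 = 45; y_lin[5] = 3×2 + 3×5 + 4×2 + 2×4 = 37; y_lin[6] = 3×2 + 4×5 + 2×2 = 30; y_lin[7] = 4×2 + 2×5 = 18; y_lin[8] = 2×2 = 4 → [4, 14, 22, 36, 45, 37, 30, 18, 4]. Circular (length 5): y[0] = 2×2 + 3×2 + 3×5 + 4×2 + 2×4 = 41; y[1] = 2×4 + 3×2 + 3×2 + 4×5 + 2×2 = 44; y[2] = 2×2 + 3×4 + 3×2 + 4×2 + 2×5 = 40; y[3] = 2×5 + 3×2 + 3×4 + 4×2 + 2×2 = 40; y[4] = 2×2 + 3×5 + 3×2 + 4×4 + 2×2 = 45 → [41, 44, 40, 40, 45]

Linear: [4, 14, 22, 36, 45, 37, 30, 18, 4], Circular: [41, 44, 40, 40, 45]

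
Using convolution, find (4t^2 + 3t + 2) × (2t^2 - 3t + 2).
Ascending coefficients: a = [2, 3, 4], b = [2, -3, 2]. c[0] = 2×2 = 4; c[1] = 2×-3 + 3×2 = 0; c[2] = 2×2 + 3×-3 + 4×2 = 3; c[3] = 3×2 + 4×-3 = -6; c[4] = 4×2 = 8. Result coefficients: [4, 0, 3, -6, 8] → 8t^4 - 6t^3 + 3t^2 + 4

8t^4 - 6t^3 + 3t^2 + 4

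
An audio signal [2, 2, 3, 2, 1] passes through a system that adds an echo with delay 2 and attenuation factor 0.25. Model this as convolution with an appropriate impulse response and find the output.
Direct-path + delayed-attenuated-path model → impulse response h = [1, 0, 0.25] (1 at lag 0, 0.25 at lag 2). Output y[n] = x[n] + 0.25·x[n - 2] (with x[n] = 0 outside 0..4): y[0] = 2 + 0.25×0 = 2; y[1] = 2 + 0.25×0 = 2; y[2] = 3 + 0.25×2 = 3.5; y[3] = 2 + 0.25×2 = 2.5; y[4] = 1 + 0.25×3 = 1.75; y[5] = 0 + 0.25×2 = 0.5; y[6] = 0 + 0.25×1 = 0.25. So y = [2, 2, 3.5, 2.5, 1.75, 0.5, 0.25]

[2, 2, 3.5, 2.5, 1.75, 0.5, 0.25]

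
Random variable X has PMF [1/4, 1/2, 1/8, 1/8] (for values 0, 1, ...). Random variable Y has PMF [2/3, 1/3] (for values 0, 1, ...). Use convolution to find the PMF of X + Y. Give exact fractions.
P(X+Y=k) = Σ_i P(X=i)·P(Y=k-i) — a convolution of [1/4, 1/2, 1/8, 1/8] and [2/3, 1/3]. P(X+Y=0) = (1/4)×(2/3) = 1/6; P(X+Y=1) = (1/4)×(1/3) + (1/2)×(2/3) = 1/12 + 1/3 = 5/12; P(X+Y=2) = (1/2)×(1/3) + (1/8)×(2/3) = 1/6 + 1/12 = 1/4; P(X+Y=3) = (1/8)×(1/3) + (1/8)×(2/3) = 1/24 + 1/12 = 1/8; P(X+Y=4) = (1/8)×(1/3) = 1/24. PMF: [1/6, 5/12, 1/4, 1/8, 1/24] (sums to 1 ✓)

[1/6, 5/12, 1/4, 1/8, 1/24]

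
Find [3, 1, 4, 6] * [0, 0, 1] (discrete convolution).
y[0] = 3×0 = 0; y[1] = 3×0 + 1×0 = 0; y[2] = 3×1 + 1×0 + 4×0 = 3; y[3] = 1×1 + 4×0 + 6×0 = 1; y[4] = 4×1 + 6×0 = 4; y[5] = 6×1 = 6

[0, 0, 3, 1, 4, 6]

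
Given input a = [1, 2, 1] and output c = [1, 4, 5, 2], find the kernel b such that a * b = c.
Output length 4 = len(a) + len(b) - 1 ⇒ len(b) = 2. Solve b forward using b[k] = (c[k] - Σ_{i≥1} a[i]·b[k-i]) / a[0]: b[0] = c[0] / a[0] = 1 / 1 = 1; b[1] = (c[1] - 2×1) / a[0] = (4 - 2×1) / 1 = 2. So b = [1, 2]. Forward-check [1, 2, 1] * [1, 2]: c[0] = 1×1 = 1; c[1] = 1×2 + 2×1 = 4; c[2] = 2×2 + 1×1 = 5; c[3] = 1×2 = 2 → [1, 4, 5, 2] ✓

[1, 2]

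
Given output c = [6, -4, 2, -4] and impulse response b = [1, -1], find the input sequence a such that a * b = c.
Deconvolve c=[6, -4, 2, -4] by b=[1, -1]. Since b[0]=1, solve forward: a[0] = c[0] / 1 = 6; a[1] = (c[1] - 6×-1) / 1 = 2; a[2] = (c[2] - 2×-1) / 1 = 4. So a = [6, 2, 4]. Check by forward convolution: c[0] = 6×1 = 6; c[1] = 6×-1 + 2×1 = -4; c[2] = 2×-1 + 4×1 = 2; c[3] = 4×-1 = -4

[6, 2, 4]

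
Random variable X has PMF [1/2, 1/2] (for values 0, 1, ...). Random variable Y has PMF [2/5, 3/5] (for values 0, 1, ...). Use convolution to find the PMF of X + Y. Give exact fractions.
P(X+Y=k) = Σ_i P(X=i)·P(Y=k-i) — a convolution of [1/2, 1/2] and [2/5, 3/5]. P(X+Y=0) = (1/2)×(2/5) = 1/5; P(X+Y=1) = (1/2)×(3/5) + (1/2)×(2/5) = 3/10 + 1/5 = 1/2; P(X+Y=2) = (1/2)×(3/5) = 3/10. PMF: [1/5, 1/2, 3/10] (sums to 1 ✓)

[1/5, 1/2, 3/10]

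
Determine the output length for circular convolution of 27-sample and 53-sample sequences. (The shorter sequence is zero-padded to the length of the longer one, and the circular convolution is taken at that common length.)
Circular convolution (zero-padding the shorter input) has length max(m, n) = max(27, 53) = 53

53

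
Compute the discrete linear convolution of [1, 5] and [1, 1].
y[0] = 1×1 = 1; y[1] = 1×1 + 5×1 = 6; y[2] = 5×1 = 5

[1, 6, 5]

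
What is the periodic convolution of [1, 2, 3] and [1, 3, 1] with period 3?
Use y[k] = Σ_j s[j]·t[(k-j) mod 3]. y[0] = 1×1 + 2×1 + 3×3 = 12; y[1] = 1×3 + 2×1 + 3×1 = 8; y[2] = 1×1 + 2×3 + 3×1 = 10. Result: [12, 8, 10]

[12, 8, 10]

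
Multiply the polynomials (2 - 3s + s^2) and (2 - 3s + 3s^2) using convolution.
Ascending coefficients: a = [2, -3, 1], b = [2, -3, 3]. c[0] = 2×2 = 4; c[1] = 2×-3 + -3×2 = -12; c[2] = 2×3 + -3×-3 + 1×2 = 17; c[3] = -3×3 + 1×-3 = -12; c[4] = 1×3 = 3. Result coefficients: [4, -12, 17, -12, 3] → 4 - 12s + 17s^2 - 12s^3 + 3s^4

4 - 12s + 17s^2 - 12s^3 + 3s^4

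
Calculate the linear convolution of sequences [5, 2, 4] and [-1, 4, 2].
y[0] = 5×-1 = -5; y[1] = 5×4 + 2×-1 = 18; y[2] = 5×2 + 2×4 + 4×-1 = 14; y[3] = 2×2 + 4×4 = 20; y[4] = 4×2 = 8

[-5, 18, 14, 20, 8]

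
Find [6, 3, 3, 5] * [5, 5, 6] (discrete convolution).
y[0] = 6×5 = 30; y[1] = 6×5 + 3×5 = 45; y[2] = 6×6 + 3×5 + 3×5 = 66; y[3] = 3×6 + 3×5 + 5×5 = 58; y[4] = 3×6 + 5×5 = 43; y[5] = 5×6 = 30

[30, 45, 66, 58, 43, 30]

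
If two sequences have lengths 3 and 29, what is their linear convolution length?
Linear/full convolution length: m + n - 1 = 3 + 29 - 1 = 31

31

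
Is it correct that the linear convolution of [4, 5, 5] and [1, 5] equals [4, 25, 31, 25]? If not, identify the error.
Recompute linear convolution of [4, 5, 5] and [1, 5]: y[0] = 4×1 = 4; y[1] = 4×5 + 5×1 = 25; y[2] = 5×5 + 5×1 = 30; y[3] = 5×5 = 25 → [4, 25, 30, 25]. Compare to given [4, 25, 31, 25]: they differ at index 2: given 31, correct 30, so answer: No

No. Error at index 2: given 31, correct 30.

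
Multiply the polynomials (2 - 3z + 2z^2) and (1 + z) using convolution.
Ascending coefficients: a = [2, -3, 2], b = [1, 1]. c[0] = 2×1 = 2; c[1] = 2×1 + -3×1 = -1; c[2] = -3×1 + 2×1 = -1; c[3] = 2×1 = 2. Result coefficients: [2, -1, -1, 2] → 2 - z - z^2 + 2z^3

2 - z - z^2 + 2z^3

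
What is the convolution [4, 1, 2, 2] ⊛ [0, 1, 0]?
y[0] = 4×0 = 0; y[1] = 4×1 + 1×0 = 4; y[2] = 4×0 + 1×1 + 2×0 = 1; y[3] = 1×0 + 2×1 + 2×0 = 2; y[4] = 2×0 + 2×1 = 2; y[5] = 2×0 = 0

[0, 4, 1, 2, 2, 0]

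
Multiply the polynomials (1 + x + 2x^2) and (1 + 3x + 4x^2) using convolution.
Ascending coefficients: a = [1, 1, 2], b = [1, 3, 4]. c[0] = 1×1 = 1; c[1] = 1×3 + 1×1 = 4; c[2] = 1×4 + 1×3 + 2×1 = 9; c[3] = 1×4 + 2×3 = 10; c[4] = 2×4 = 8. Result coefficients: [1, 4, 9, 10, 8] → 1 + 4x + 9x^2 + 10x^3 + 8x^4

1 + 4x + 9x^2 + 10x^3 + 8x^4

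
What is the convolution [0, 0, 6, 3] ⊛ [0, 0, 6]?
y[0] = 0×0 = 0; y[1] = 0×0 + 0×0 = 0; y[2] = 0×6 + 0×0 + 6×0 = 0; y[3] = 0×6 + 6×0 + 3×0 = 0; y[4] = 6×6 + 3×0 = 36; y[5] = 3×6 = 18

[0, 0, 0, 0, 36, 18]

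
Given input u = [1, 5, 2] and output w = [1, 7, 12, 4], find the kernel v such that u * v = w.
Output length 4 = len(u) + len(v) - 1 ⇒ len(v) = 2. Solve v forward using v[k] = (w[k] - Σ_{i≥1} u[i]·v[k-i]) / u[0]: v[0] = w[0] / u[0] = 1 / 1 = 1; v[1] = (w[1] - 5×1) / u[0] = (7 - 5×1) / 1 = 2. So v = [1, 2]. Forward-check [1, 5, 2] * [1, 2]: w[0] = 1×1 = 1; w[1] = 1×2 + 5×1 = 7; w[2] = 5×2 + 2×1 = 12; w[3] = 2×2 = 4 → [1, 7, 12, 4] ✓

[1, 2]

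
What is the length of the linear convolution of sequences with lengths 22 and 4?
Linear/full convolution length: m + n - 1 = 22 + 4 - 1 = 25

25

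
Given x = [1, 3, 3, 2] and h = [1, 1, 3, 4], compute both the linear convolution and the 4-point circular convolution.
Linear: y_lin[0] = 1×1 = 1; y_lin[1] = 1×1 + 3×1 = 4; y_lin[2] = 1×3 + 3×1 + 3×1 = 9; y_lin[3] = 1×4 + 3×3 + 3×1 + 2×1 = 18; y_lin[4] = 3×4 + 3×3 + 2×1 = 23; y_lin[5] = 3×4 + 2×3 = 18; y_lin[6] = 2×4 = 8 → [1, 4, 9, 18, 23, 18, 8]. Circular (length 4): y[0] = 1×1 + 3×4 + 3×3 + 2×1 = 24; y[1] = 1×1 + 3×1 + 3×4 + 2×3 = 22; y[2] = 1×3 + 3×1 + 3×1 + 2×4 = 17; y[3] = 1×4 + 3×3 + 3×1 + 2×1 = 18 → [24, 22, 17, 18]

Linear: [1, 4, 9, 18, 23, 18, 8], Circular: [24, 22, 17, 18]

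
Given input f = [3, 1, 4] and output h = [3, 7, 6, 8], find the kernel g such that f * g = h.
Output length 4 = len(f) + len(g) - 1 ⇒ len(g) = 2. Solve g forward using g[k] = (h[k] - Σ_{i≥1} f[i]·g[k-i]) / f[0]: g[0] = h[0] / f[0] = 3 / 3 = 1; g[1] = (h[1] - 1×1) / f[0] = (7 - 1×1) / 3 = 2. So g = [1, 2]. Forward-check [3, 1, 4] * [1, 2]: h[0] = 3×1 = 3; h[1] = 3×2 + 1×1 = 7; h[2] = 1×2 + 4×1 = 6; h[3] = 4×2 = 8 → [3, 7, 6, 8] ✓

[1, 2]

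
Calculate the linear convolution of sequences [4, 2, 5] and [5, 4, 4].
y[0] = 4×5 = 20; y[1] = 4×4 + 2×5 = 26; y[2] = 4×4 + 2×4 + 5×5 = 49; y[3] = 2×4 + 5×4 = 28; y[4] = 5×4 = 20

[20, 26, 49, 28, 20]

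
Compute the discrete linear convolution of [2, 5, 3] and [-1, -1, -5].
y[0] = 2×-1 = -2; y[1] = 2×-1 + 5×-1 = -7; y[2] = 2×-5 + 5×-1 + 3×-1 = -18; y[3] = 5×-5 + 3×-1 = -28; y[4] = 3×-5 = -15

[-2, -7, -18, -28, -15]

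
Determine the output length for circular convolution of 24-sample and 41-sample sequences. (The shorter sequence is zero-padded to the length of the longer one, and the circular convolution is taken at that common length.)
Circular convolution (zero-padding the shorter input) has length max(m, n) = max(24, 41) = 41

41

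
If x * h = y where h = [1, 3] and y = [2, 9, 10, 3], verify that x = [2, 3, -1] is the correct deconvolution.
Forward-compute [2, 3, -1] * [1, 3]: y[0] = 2×1 = 2; y[1] = 2×3 + 3×1 = 9; y[2] = 3×3 + -1×1 = 8; y[3] = -1×3 = -3 → [2, 9, 8, -3]. Does not match given y = [2, 9, 10, 3].

Not verified. [2, 3, -1] * [1, 3] = [2, 9, 8, -3], which differs from [2, 9, 10, 3] at index 2.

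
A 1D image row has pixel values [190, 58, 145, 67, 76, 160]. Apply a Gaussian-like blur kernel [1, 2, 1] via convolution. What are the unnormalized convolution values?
Convolve image row [190, 58, 145, 67, 76, 160] with kernel [1, 2, 1]: y[0] = 190×1 = 190; y[1] = 190×2 + 58×1 = 438; y[2] = 190×1 + 58×2 + 145×1 = 451; y[3] = 58×1 + 145×2 + 67×1 = 415; y[4] = 145×1 + 67×2 + 76×1 = 355; y[5] = 67×1 + 76×2 + 160×1 = 379; y[6] = 76×1 + 160×2 = 396; y[7] = 160×1 = 160 → [190, 438, 451, 415, 355, 379, 396, 160]. Normalization factor = sum(kernel) = 4.

[190, 438, 451, 415, 355, 379, 396, 160]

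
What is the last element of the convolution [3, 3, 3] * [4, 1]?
Use y[k] = Σ_i a[i]·b[k-i] at k=3. y[3] = 3×1 = 3

3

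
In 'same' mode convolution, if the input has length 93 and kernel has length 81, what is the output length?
'Same' mode returns an output with the same length as the input: 93

93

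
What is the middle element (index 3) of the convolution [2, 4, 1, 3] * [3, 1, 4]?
Use y[k] = Σ_i a[i]·b[k-i] at k=3. y[3] = 4×4 + 1×1 + 3×3 = 26

26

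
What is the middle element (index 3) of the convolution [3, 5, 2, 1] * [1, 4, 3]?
Use y[k] = Σ_i a[i]·b[k-i] at k=3. y[3] = 5×3 + 2×4 + 1×1 = 24

24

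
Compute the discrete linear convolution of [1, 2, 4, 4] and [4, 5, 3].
y[0] = 1×4 = 4; y[1] = 1×5 + 2×4 = 13; y[2] = 1×3 + 2×5 + 4×4 = 29; y[3] = 2×3 + 4×5 + 4×4 = 42; y[4] = 4×3 + 4×5 = 32; y[5] = 4×3 = 12

[4, 13, 29, 42, 32, 12]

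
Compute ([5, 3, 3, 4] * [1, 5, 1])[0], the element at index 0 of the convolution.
Use y[k] = Σ_i a[i]·b[k-i] at k=0. y[0] = 5×1 = 5

5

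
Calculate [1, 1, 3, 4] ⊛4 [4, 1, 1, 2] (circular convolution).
Use y[k] = Σ_j f[j]·g[(k-j) mod 4]. y[0] = 1×4 + 1×2 + 3×1 + 4×1 = 13; y[1] = 1×1 + 1×4 + 3×2 + 4×1 = 15; y[2] = 1×1 + 1×1 + 3×4 + 4×2 = 22; y[3] = 1×2 + 1×1 + 3×1 + 4×4 = 22. Result: [13, 15, 22, 22]

[13, 15, 22, 22]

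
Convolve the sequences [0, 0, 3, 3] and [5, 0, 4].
y[0] = 0×5 = 0; y[1] = 0×0 + 0×5 = 0; y[2] = 0×4 + 0×0 + 3×5 = 15; y[3] = 0×4 + 3×0 + 3×5 = 15; y[4] = 3×4 + 3×0 = 12; y[5] = 3×4 = 12

[0, 0, 15, 15, 12, 12]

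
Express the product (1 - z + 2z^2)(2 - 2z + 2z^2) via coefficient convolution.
Ascending coefficients: a = [1, -1, 2], b = [2, -2, 2]. c[0] = 1×2 = 2; c[1] = 1×-2 + -1×2 = -4; c[2] = 1×2 + -1×-2 + 2×2 = 8; c[3] = -1×2 + 2×-2 = -6; c[4] = 2×2 = 4. Result coefficients: [2, -4, 8, -6, 4] → 2 - 4z + 8z^2 - 6z^3 + 4z^4

2 - 4z + 8z^2 - 6z^3 + 4z^4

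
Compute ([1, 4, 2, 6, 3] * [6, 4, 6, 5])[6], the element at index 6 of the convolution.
Use y[k] = Σ_i a[i]·b[k-i] at k=6. y[6] = 6×5 + 3×6 = 48

48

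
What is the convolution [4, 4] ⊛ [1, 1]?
y[0] = 4×1 = 4; y[1] = 4×1 + 4×1 = 8; y[2] = 4×1 = 4

[4, 8, 4]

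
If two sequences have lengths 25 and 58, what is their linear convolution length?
Linear/full convolution length: m + n - 1 = 25 + 58 - 1 = 82

82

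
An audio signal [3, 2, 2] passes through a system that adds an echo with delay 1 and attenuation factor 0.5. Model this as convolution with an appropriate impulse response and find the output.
Direct-path + delayed-attenuated-path model → impulse response h = [1, 0.5] (1 at lag 0, 0.5 at lag 1). Output y[n] = x[n] + 0.5·x[n - 1] (with x[n] = 0 outside 0..2): y[0] = 3 + 0.5×0 = 3; y[1] = 2 + 0.5×3 = 3.5; y[2] = 2 + 0.5×2 = 3.0; y[3] = 0 + 0.5×2 = 1.0. So y = [3, 3.5, 3.0, 1.0]

[3, 3.5, 3.0, 1.0]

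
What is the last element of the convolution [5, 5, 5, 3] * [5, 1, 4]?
Use y[k] = Σ_i a[i]·b[k-i] at k=5. y[5] = 3×4 = 12

12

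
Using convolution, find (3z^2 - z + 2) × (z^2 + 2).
Ascending coefficients: a = [2, -1, 3], b = [2, 0, 1]. c[0] = 2×2 = 4; c[1] = 2×0 + -1×2 = -2; c[2] = 2×1 + -1×0 + 3×2 = 8; c[3] = -1×1 + 3×0 = -1; c[4] = 3×1 = 3. Result coefficients: [4, -2, 8, -1, 3] → 3z^4 - z^3 + 8z^2 - 2z + 4

3z^4 - z^3 + 8z^2 - 2z + 4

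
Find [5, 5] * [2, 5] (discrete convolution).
y[0] = 5×2 = 10; y[1] = 5×5 + 5×2 = 35; y[2] = 5×5 = 25

[10, 35, 25]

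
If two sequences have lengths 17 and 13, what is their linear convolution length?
Linear/full convolution length: m + n - 1 = 17 + 13 - 1 = 29

29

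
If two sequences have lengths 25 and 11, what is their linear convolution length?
Linear/full convolution length: m + n - 1 = 25 + 11 - 1 = 35

35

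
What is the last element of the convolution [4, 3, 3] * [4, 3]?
Use y[k] = Σ_i a[i]·b[k-i] at k=3. y[3] = 3×3 = 9

9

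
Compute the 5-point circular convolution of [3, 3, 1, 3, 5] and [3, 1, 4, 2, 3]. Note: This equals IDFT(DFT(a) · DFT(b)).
Either evaluate y[k] = Σ_j a[j]·b[(k-j) mod 5] directly, or use IDFT(DFT(a) · DFT(b)). y[0] = 3×3 + 3×3 + 1×2 + 3×4 + 5×1 = 37; y[1] = 3×1 + 3×3 + 1×3 + 3×2 + 5×4 = 41; y[2] = 3×4 + 3×1 + 1×3 + 3×3 + 5×2 = 37; y[3] = 3×2 + 3×4 + 1×1 + 3×3 + 5×3 = 43; y[4] = 3×3 + 3×2 + 1×4 + 3×1 + 5×3 = 37. Result: [37, 41, 37, 43, 37]

[37, 41, 37, 43, 37]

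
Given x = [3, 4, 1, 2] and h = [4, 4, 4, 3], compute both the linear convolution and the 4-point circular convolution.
Linear: y_lin[0] = 3×4 = 12; y_lin[1] = 3×4 + 4×4 = 28; y_lin[2] = 3×4 + 4×4 + 1×4 = 32; y_lin[3] = 3×3 + 4×4 + 1×4 + 2×4 = 37; y_lin[4] = 4×3 + 1×4 + 2×4 = 24; y_lin[5] = 1×3 + 2×4 = 11; y_lin[6] = 2×3 = 6 → [12, 28, 32, 37, 24, 11, 6]. Circular (length 4): y[0] = 3×4 + 4×3 + 1×4 + 2×4 = 36; y[1] = 3×4 + 4×4 + 1×3 + 2×4 = 39; y[2] = 3×4 + 4×4 + 1×4 + 2×3 = 38; y[3] = 3×3 + 4×4 + 1×4 + 2×4 = 37 → [36, 39, 38, 37]

Linear: [12, 28, 32, 37, 24, 11, 6], Circular: [36, 39, 38, 37]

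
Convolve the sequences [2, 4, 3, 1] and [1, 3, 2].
y[0] = 2×1 = 2; y[1] = 2×3 + 4×1 = 10; y[2] = 2×2 + 4×3 + 3×1 = 19; y[3] = 4×2 + 3×3 + 1×1 = 18; y[4] = 3×2 + 1×3 = 9; y[5] = 1×2 = 2

[2, 10, 19, 18, 9, 2]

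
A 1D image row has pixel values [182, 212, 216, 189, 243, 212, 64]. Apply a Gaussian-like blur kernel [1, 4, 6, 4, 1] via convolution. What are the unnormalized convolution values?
Convolve image row [182, 212, 216, 189, 243, 212, 64] with kernel [1, 4, 6, 4, 1]: y[0] = 182×1 = 182; y[1] = 182×4 + 212×1 = 940; y[2] = 182×6 + 212×4 + 216×1 = 2156; y[3] = 182×4 + 212×6 + 216×4 + 189×1 = 3053; y[4] = 182×1 + 212×4 + 216×6 + 189×4 + 243×1 = 3325; y[5] = 212×1 + 216×4 + 189×6 + 243×4 + 212×1 = 3394; y[6] = 216×1 + 189×4 + 243×6 + 212×4 + 64×1 = 3342; y[7] = 189×1 + 243×4 + 212×6 + 64×4 = 2689; y[8] = 243×1 + 212×4 + 64×6 = 1475; y[9] = 212×1 + 64×4 = 468; y[10] = 64×1 = 64 → [182, 940, 2156, 3053, 3325, 3394, 3342, 2689, 1475, 468, 64]. Normalization factor = sum(kernel) = 16.

[182, 940, 2156, 3053, 3325, 3394, 3342, 2689, 1475, 468, 64]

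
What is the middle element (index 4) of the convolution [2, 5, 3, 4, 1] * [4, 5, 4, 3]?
Use y[k] = Σ_i a[i]·b[k-i] at k=4. y[4] = 5×3 + 3×4 + 4×5 + 1×4 = 51

51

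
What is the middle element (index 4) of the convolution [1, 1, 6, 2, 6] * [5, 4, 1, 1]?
Use y[k] = Σ_i a[i]·b[k-i] at k=4. y[4] = 1×1 + 6×1 + 2×4 + 6×5 = 45

45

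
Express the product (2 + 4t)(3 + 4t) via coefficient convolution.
Ascending coefficients: a = [2, 4], b = [3, 4]. c[0] = 2×3 = 6; c[1] = 2×4 + 4×3 = 20; c[2] = 4×4 = 16. Result coefficients: [6, 20, 16] → 6 + 20t + 16t^2

6 + 20t + 16t^2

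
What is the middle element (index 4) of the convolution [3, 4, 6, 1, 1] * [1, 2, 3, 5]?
Use y[k] = Σ_i a[i]·b[k-i] at k=4. y[4] = 4×5 + 6×3 + 1×2 + 1×1 = 41

41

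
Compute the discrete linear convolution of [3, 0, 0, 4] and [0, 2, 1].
y[0] = 3×0 = 0; y[1] = 3×2 + 0×0 = 6; y[2] = 3×1 + 0×2 + 0×0 = 3; y[3] = 0×1 + 0×2 + 4×0 = 0; y[4] = 0×1 + 4×2 = 8; y[5] = 4×1 = 4

[0, 6, 3, 0, 8, 4]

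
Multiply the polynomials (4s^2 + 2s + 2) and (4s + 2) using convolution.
Ascending coefficients: a = [2, 2, 4], b = [2, 4]. c[0] = 2×2 = 4; c[1] = 2×4 + 2×2 = 12; c[2] = 2×4 + 4×2 = 16; c[3] = 4×4 = 16. Result coefficients: [4, 12, 16, 16] → 16s^3 + 16s^2 + 12s + 4

16s^3 + 16s^2 + 12s + 4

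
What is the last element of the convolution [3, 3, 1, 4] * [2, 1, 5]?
Use y[k] = Σ_i a[i]·b[k-i] at k=5. y[5] = 4×5 = 20

20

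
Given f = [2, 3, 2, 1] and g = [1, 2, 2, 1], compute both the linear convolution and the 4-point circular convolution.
Linear: y_lin[0] = 2×1 = 2; y_lin[1] = 2×2 + 3×1 = 7; y_lin[2] = 2×2 + 3×2 + 2×1 = 12; y_lin[3] = 2×1 + 3×2 + 2×2 + 1×1 = 13; y_lin[4] = 3×1 + 2×2 + 1×2 = 9; y_lin[5] = 2×1 + 1×2 = 4; y_lin[6] = 1×1 = 1 → [2, 7, 12, 13, 9, 4, 1]. Circular (length 4): y[0] = 2×1 + 3×1 + 2×2 + 1×2 = 11; y[1] = 2×2 + 3×1 + 2×1 + 1×2 = 11; y[2] = 2×2 + 3×2 + 2×1 + 1×1 = 13; y[3] = 2×1 + 3×2 + 2×2 + 1×1 = 13 → [11, 11, 13, 13]

Linear: [2, 7, 12, 13, 9, 4, 1], Circular: [11, 11, 13, 13]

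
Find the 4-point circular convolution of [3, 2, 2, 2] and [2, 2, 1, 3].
Use y[k] = Σ_j s[j]·t[(k-j) mod 4]. y[0] = 3×2 + 2×3 + 2×1 + 2×2 = 18; y[1] = 3×2 + 2×2 + 2×3 + 2×1 = 18; y[2] = 3×1 + 2×2 + 2×2 + 2×3 = 17; y[3] = 3×3 + 2×1 + 2×2 + 2×2 = 19. Result: [18, 18, 17, 19]

[18, 18, 17, 19]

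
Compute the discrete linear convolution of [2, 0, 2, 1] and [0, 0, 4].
y[0] = 2×0 = 0; y[1] = 2×0 + 0×0 = 0; y[2] = 2×4 + 0×0 + 2×0 = 8; y[3] = 0×4 + 2×0 + 1×0 = 0; y[4] = 2×4 + 1×0 = 8; y[5] = 1×4 = 4

[0, 0, 8, 0, 8, 4]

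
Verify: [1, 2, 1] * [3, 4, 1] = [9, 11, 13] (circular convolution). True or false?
Recompute circular convolution of [1, 2, 1] and [3, 4, 1]: y[0] = 1×3 + 2×1 + 1×4 = 9; y[1] = 1×4 + 2×3 + 1×1 = 11; y[2] = 1×1 + 2×4 + 1×3 = 12 → [9, 11, 12]. Compare to given [9, 11, 13]: they differ at index 2: given 13, correct 12, so answer: No

No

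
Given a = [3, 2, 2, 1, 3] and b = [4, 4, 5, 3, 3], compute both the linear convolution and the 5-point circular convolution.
Linear: y_lin[0] = 3×4 = 12; y_lin[1] = 3×4 + 2×4 = 20; y_lin[2] = 3×5 + 2×4 + 2×4 = 31; y_lin[3] = 3×3 + 2×5 + 2×4 + 1×4 = 31; y_lin[4] = 3×3 + 2×3 + 2×5 + 1×4 + 3×4 = 41; y_lin[5] = 2×3 + 2×3 + 1×5 + 3×4 = 29; y_lin[6] = 2×3 + 1×3 + 3×5 = 24; y_lin[7] = 1×3 + 3×3 = 12; y_lin[8] = 3×3 = 9 → [12, 20, 31, 31, 41, 29, 24, 12, 9]. Circular (length 5): y[0] = 3×4 + 2×3 + 2×3 + 1×5 + 3×4 = 41; y[1] = 3×4 + 2×4 + 2×3 + 1×3 + 3×5 = 44; y[2] = 3×5 + 2×4 + 2×4 + 1×3 + 3×3 = 43; y[3] = 3×3 + 2×5 + 2×4 + 1×4 + 3×3 = 40; y[4] = 3×3 + 2×3 + 2×5 + 1×4 + 3×4 = 41 → [41, 44, 43, 40, 41]

Linear: [12, 20, 31, 31, 41, 29, 24, 12, 9], Circular: [41, 44, 43, 40, 41]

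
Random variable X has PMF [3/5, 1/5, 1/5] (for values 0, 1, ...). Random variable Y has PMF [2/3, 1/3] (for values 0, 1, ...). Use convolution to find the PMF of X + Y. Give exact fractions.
P(X+Y=k) = Σ_i P(X=i)·P(Y=k-i) — a convolution of [3/5, 1/5, 1/5] and [2/3, 1/3]. P(X+Y=0) = (3/5)×(2/3) = 2/5; P(X+Y=1) = (3/5)×(1/3) + (1/5)×(2/3) = 1/5 + 2/15 = 1/3; P(X+Y=2) = (1/5)×(1/3) + (1/5)×(2/3) = 1/15 + 2/15 = 1/5; P(X+Y=3) = (1/5)×(1/3) = 1/15. PMF: [2/5, 1/3, 1/5, 1/15] (sums to 1 ✓)

[2/5, 1/3, 1/5, 1/15]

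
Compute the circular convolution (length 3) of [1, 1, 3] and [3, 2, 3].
Use y[k] = Σ_j f[j]·g[(k-j) mod 3]. y[0] = 1×3 + 1×3 + 3×2 = 12; y[1] = 1×2 + 1×3 + 3×3 = 14; y[2] = 1×3 + 1×2 + 3×3 = 14. Result: [12, 14, 14]

[12, 14, 14]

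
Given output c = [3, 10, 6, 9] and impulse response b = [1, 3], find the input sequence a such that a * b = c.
Deconvolve c=[3, 10, 6, 9] by b=[1, 3]. Since b[0]=1, solve forward: a[0] = c[0] / 1 = 3; a[1] = (c[1] - 3×3) / 1 = 1; a[2] = (c[2] - 1×3) / 1 = 3. So a = [3, 1, 3]. Check by forward convolution: c[0] = 3×1 = 3; c[1] = 3×3 + 1×1 = 10; c[2] = 1×3 + 3×1 = 6; c[3] = 3×3 = 9

[3, 1, 3]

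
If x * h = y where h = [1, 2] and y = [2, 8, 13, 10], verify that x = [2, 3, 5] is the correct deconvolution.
Forward-compute [2, 3, 5] * [1, 2]: y[0] = 2×1 = 2; y[1] = 2×2 + 3×1 = 7; y[2] = 3×2 + 5×1 = 11; y[3] = 5×2 = 10 → [2, 7, 11, 10]. Does not match given y = [2, 8, 13, 10].

Not verified. [2, 3, 5] * [1, 2] = [2, 7, 11, 10], which differs from [2, 8, 13, 10] at index 1.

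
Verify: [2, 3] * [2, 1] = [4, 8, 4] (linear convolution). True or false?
Recompute linear convolution of [2, 3] and [2, 1]: y[0] = 2×2 = 4; y[1] = 2×1 + 3×2 = 8; y[2] = 3×1 = 3 → [4, 8, 3]. Compare to given [4, 8, 4]: they differ at index 2: given 4, correct 3, so answer: No

No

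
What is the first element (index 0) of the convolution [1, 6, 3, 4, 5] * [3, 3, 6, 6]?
Use y[k] = Σ_i a[i]·b[k-i] at k=0. y[0] = 1×3 = 3

3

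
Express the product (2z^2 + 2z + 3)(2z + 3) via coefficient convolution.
Ascending coefficients: a = [3, 2, 2], b = [3, 2]. c[0] = 3×3 = 9; c[1] = 3×2 + 2×3 = 12; c[2] = 2×2 + 2×3 = 10; c[3] = 2×2 = 4. Result coefficients: [9, 12, 10, 4] → 4z^3 + 10z^2 + 12z + 9

4z^3 + 10z^2 + 12z + 9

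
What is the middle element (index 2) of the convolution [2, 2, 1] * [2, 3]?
Use y[k] = Σ_i a[i]·b[k-i] at k=2. y[2] = 2×3 + 1×2 = 8

8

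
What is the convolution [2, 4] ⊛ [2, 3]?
y[0] = 2×2 = 4; y[1] = 2×3 + 4×2 = 14; y[2] = 4×3 = 12

[4, 14, 12]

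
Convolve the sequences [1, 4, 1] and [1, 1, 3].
y[0] = 1×1 = 1; y[1] = 1×1 + 4×1 = 5; y[2] = 1×3 + 4×1 + 1×1 = 8; y[3] = 4×3 + 1×1 = 13; y[4] = 1×3 = 3

[1, 5, 8, 13, 3]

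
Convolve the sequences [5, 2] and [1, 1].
y[0] = 5×1 = 5; y[1] = 5×1 + 2×1 = 7; y[2] = 2×1 = 2

[5, 7, 2]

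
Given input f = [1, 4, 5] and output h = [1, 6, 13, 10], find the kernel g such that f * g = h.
Output length 4 = len(f) + len(g) - 1 ⇒ len(g) = 2. Solve g forward using g[k] = (h[k] - Σ_{i≥1} f[i]·g[k-i]) / f[0]: g[0] = h[0] / f[0] = 1 / 1 = 1; g[1] = (h[1] - 4×1) / f[0] = (6 - 4×1) / 1 = 2. So g = [1, 2]. Forward-check [1, 4, 5] * [1, 2]: h[0] = 1×1 = 1; h[1] = 1×2 + 4×1 = 6; h[2] = 4×2 + 5×1 = 13; h[3] = 5×2 = 10 → [1, 6, 13, 10] ✓

[1, 2]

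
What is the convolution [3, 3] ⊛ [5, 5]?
y[0] = 3×5 = 15; y[1] = 3×5 + 3×5 = 30; y[2] = 3×5 = 15

[15, 30, 15]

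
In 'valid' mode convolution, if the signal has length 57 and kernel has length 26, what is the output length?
'Valid' mode counts only positions where the kernel fully overlaps the signal: m - n + 1 = 57 - 26 + 1 = 32

32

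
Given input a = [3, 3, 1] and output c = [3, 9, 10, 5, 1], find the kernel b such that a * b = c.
Output length 5 = len(a) + len(b) - 1 ⇒ len(b) = 3. Solve b forward using b[k] = (c[k] - Σ_{i≥1} a[i]·b[k-i]) / a[0]: b[0] = c[0] / a[0] = 3 / 3 = 1; b[1] = (c[1] - 3×1) / a[0] = (9 - 3×1) / 3 = 2; b[2] = (c[2] - 3×2 - 1×1) / a[0] = (10 - 3×2 - 1×1) / 3 = 1. So b = [1, 2, 1]. Forward-check [3, 3, 1] * [1, 2, 1]: c[0] = 3×1 = 3; c[1] = 3×2 + 3×1 = 9; c[2] = 3×1 + 3×2 + 1×1 = 10; c[3] = 3×1 + 1×2 = 5; c[4] = 1×1 = 1 → [3, 9, 10, 5, 1] ✓

[1, 2, 1]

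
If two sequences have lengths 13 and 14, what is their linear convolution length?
Linear/full convolution length: m + n - 1 = 13 + 14 - 1 = 26

26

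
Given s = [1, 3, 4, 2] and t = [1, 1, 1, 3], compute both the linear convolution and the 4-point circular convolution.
Linear: y_lin[0] = 1×1 = 1; y_lin[1] = 1×1 + 3×1 = 4; y_lin[2] = 1×1 + 3×1 + 4×1 = 8; y_lin[3] = 1×3 + 3×1 + 4×1 + 2×1 = 12; y_lin[4] = 3×3 + 4×1 + 2×1 = 15; y_lin[5] = 4×3 + 2×1 = 14; y_lin[6] = 2×3 = 6 → [1, 4, 8, 12, 15, 14, 6]. Circular (length 4): y[0] = 1×1 + 3×3 + 4×1 + 2×1 = 16; y[1] = 1×1 + 3×1 + 4×3 + 2×1 = 18; y[2] = 1×1 + 3×1 + 4×1 + 2×3 = 14; y[3] = 1×3 + 3×1 + 4×1 + 2×1 = 12 → [16, 18, 14, 12]

Linear: [1, 4, 8, 12, 15, 14, 6], Circular: [16, 18, 14, 12]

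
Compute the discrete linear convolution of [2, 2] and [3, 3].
y[0] = 2×3 = 6; y[1] = 2×3 + 2×3 = 12; y[2] = 2×3 = 6

[6, 12, 6]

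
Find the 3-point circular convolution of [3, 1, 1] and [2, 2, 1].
Use y[k] = Σ_j a[j]·b[(k-j) mod 3]. y[0] = 3×2 + 1×1 + 1×2 = 9; y[1] = 3×2 + 1×2 + 1×1 = 9; y[2] = 3×1 + 1×2 + 1×2 = 7. Result: [9, 9, 7]

[9, 9, 7]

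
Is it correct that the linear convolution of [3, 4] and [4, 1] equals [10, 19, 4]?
Recompute linear convolution of [3, 4] and [4, 1]: y[0] = 3×4 = 12; y[1] = 3×1 + 4×4 = 19; y[2] = 4×1 = 4 → [12, 19, 4]. Compare to given [10, 19, 4]: they differ at index 0: given 10, correct 12, so answer: No

No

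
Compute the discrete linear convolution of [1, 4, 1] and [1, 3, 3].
y[0] = 1×1 = 1; y[1] = 1×3 + 4×1 = 7; y[2] = 1×3 + 4×3 + 1×1 = 16; y[3] = 4×3 + 1×3 = 15; y[4] = 1×3 = 3

[1, 7, 16, 15, 3]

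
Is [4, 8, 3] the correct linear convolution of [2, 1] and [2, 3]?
Recompute linear convolution of [2, 1] and [2, 3]: y[0] = 2×2 = 4; y[1] = 2×3 + 1×2 = 8; y[2] = 1×3 = 3 → [4, 8, 3]. Given [4, 8, 3] matches, so answer: Yes

Yes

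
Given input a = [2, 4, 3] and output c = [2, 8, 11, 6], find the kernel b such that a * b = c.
Output length 4 = len(a) + len(b) - 1 ⇒ len(b) = 2. Solve b forward using b[k] = (c[k] - Σ_{i≥1} a[i]·b[k-i]) / a[0]: b[0] = c[0] / a[0] = 2 / 2 = 1; b[1] = (c[1] - 4×1) / a[0] = (8 - 4×1) / 2 = 2. So b = [1, 2]. Forward-check [2, 4, 3] * [1, 2]: c[0] = 2×1 = 2; c[1] = 2×2 + 4×1 = 8; c[2] = 4×2 + 3×1 = 11; c[3] = 3×2 = 6 → [2, 8, 11, 6] ✓

[1, 2]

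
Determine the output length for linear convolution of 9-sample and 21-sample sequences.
Linear/full convolution length: m + n - 1 = 9 + 21 - 1 = 29

29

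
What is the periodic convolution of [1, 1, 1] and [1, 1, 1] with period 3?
Use y[k] = Σ_j s[j]·t[(k-j) mod 3]. y[0] = 1×1 + 1×1 + 1×1 = 3; y[1] = 1×1 + 1×1 + 1×1 = 3; y[2] = 1×1 + 1×1 + 1×1 = 3. Result: [3, 3, 3]

[3, 3, 3]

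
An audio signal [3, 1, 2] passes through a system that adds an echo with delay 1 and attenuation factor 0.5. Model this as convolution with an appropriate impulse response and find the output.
Direct-path + delayed-attenuated-path model → impulse response h = [1, 0.5] (1 at lag 0, 0.5 at lag 1). Output y[n] = x[n] + 0.5·x[n - 1] (with x[n] = 0 outside 0..2): y[0] = 3 + 0.5×0 = 3; y[1] = 1 + 0.5×3 = 2.5; y[2] = 2 + 0.5×1 = 2.5; y[3] = 0 + 0.5×2 = 1.0. So y = [3, 2.5, 2.5, 1.0]

[3, 2.5, 2.5, 1.0]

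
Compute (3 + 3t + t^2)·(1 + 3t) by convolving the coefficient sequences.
Ascending coefficients: a = [3, 3, 1], b = [1, 3]. c[0] = 3×1 = 3; c[1] = 3×3 + 3×1 = 12; c[2] = 3×3 + 1×1 = 10; c[3] = 1×3 = 3. Result coefficients: [3, 12, 10, 3] → 3 + 12t + 10t^2 + 3t^3

3 + 12t + 10t^2 + 3t^3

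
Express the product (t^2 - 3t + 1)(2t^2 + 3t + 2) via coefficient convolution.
Ascending coefficients: a = [1, -3, 1], b = [2, 3, 2]. c[0] = 1×2 = 2; c[1] = 1×3 + -3×2 = -3; c[2] = 1×2 + -3×3 + 1×2 = -5; c[3] = -3×2 + 1×3 = -3; c[4] = 1×2 = 2. Result coefficients: [2, -3, -5, -3, 2] → 2t^4 - 3t^3 - 5t^2 - 3t + 2

2t^4 - 3t^3 - 5t^2 - 3t + 2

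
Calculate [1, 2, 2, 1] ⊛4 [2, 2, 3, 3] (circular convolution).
Use y[k] = Σ_j u[j]·v[(k-j) mod 4]. y[0] = 1×2 + 2×3 + 2×3 + 1×2 = 16; y[1] = 1×2 + 2×2 + 2×3 + 1×3 = 15; y[2] = 1×3 + 2×2 + 2×2 + 1×3 = 14; y[3] = 1×3 + 2×3 + 2×2 + 1×2 = 15. Result: [16, 15, 14, 15]

[16, 15, 14, 15]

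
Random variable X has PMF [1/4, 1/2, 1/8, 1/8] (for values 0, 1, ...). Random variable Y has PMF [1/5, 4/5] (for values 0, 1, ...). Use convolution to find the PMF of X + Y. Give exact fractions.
P(X+Y=k) = Σ_i P(X=i)·P(Y=k-i) — a convolution of [1/4, 1/2, 1/8, 1/8] and [1/5, 4/5]. P(X+Y=0) = (1/4)×(1/5) = 1/20; P(X+Y=1) = (1/4)×(4/5) + (1/2)×(1/5) = 1/5 + 1/10 = 3/10; P(X+Y=2) = (1/2)×(4/5) + (1/8)×(1/5) = 2/5 + 1/40 = 17/40; P(X+Y=3) = (1/8)×(4/5) + (1/8)×(1/5) = 1/10 + 1/40 = 1/8; P(X+Y=4) = (1/8)×(4/5) = 1/10. PMF: [1/20, 3/10, 17/40, 1/8, 1/10] (sums to 1 ✓)

[1/20, 3/10, 17/40, 1/8, 1/10]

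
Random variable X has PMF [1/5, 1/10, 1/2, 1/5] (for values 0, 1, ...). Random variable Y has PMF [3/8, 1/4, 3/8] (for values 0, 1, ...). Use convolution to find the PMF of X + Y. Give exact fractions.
P(X+Y=k) = Σ_i P(X=i)·P(Y=k-i) — a convolution of [1/5, 1/10, 1/2, 1/5] and [3/8, 1/4, 3/8]. P(X+Y=0) = (1/5)×(3/8) = 3/40; P(X+Y=1) = (1/5)×(1/4) + (1/10)×(3/8) = 1/20 + 3/80 = 7/80; P(X+Y=2) = (1/5)×(3/8) + (1/10)×(1/4) + (1/2)×(3/8) = 3/40 + 1/40 + 3/16 = 23/80; P(X+Y=3) = (1/10)×(3/8) + (1/2)×(1/4) + (1/5)×(3/8) = 3/80 + 1/8 + 3/40 = 19/80; P(X+Y=4) = (1/2)×(3/8) + (1/5)×(1/4) = 3/16 + 1/20 = 19/80; P(X+Y=5) = (1/5)×(3/8) = 3/40. PMF: [3/40, 7/80, 23/80, 19/80, 19/80, 3/40] (sums to 1 ✓)

[3/40, 7/80, 23/80, 19/80, 19/80, 3/40]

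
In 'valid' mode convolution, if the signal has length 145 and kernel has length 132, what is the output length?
'Valid' mode counts only positions where the kernel fully overlaps the signal: m - n + 1 = 145 - 132 + 1 = 14

14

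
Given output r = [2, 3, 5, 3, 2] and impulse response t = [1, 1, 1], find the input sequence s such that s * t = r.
Deconvolve r=[2, 3, 5, 3, 2] by t=[1, 1, 1]. Since t[0]=1, solve forward: s[0] = r[0] / 1 = 2; s[1] = (r[1] - 2×1) / 1 = 1; s[2] = (r[2] - 1×1 - 2×1) / 1 = 2. So s = [2, 1, 2]. Check by forward convolution: r[0] = 2×1 = 2; r[1] = 2×1 + 1×1 = 3; r[2] = 2×1 + 1×1 + 2×1 = 5; r[3] = 1×1 + 2×1 = 3; r[4] = 2×1 = 2

[2, 1, 2]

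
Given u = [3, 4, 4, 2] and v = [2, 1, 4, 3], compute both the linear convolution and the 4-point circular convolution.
Linear: y_lin[0] = 3×2 = 6; y_lin[1] = 3×1 + 4×2 = 11; y_lin[2] = 3×4 + 4×1 + 4×2 = 24; y_lin[3] = 3×3 + 4×4 + 4×1 + 2×2 = 33; y_lin[4] = 4×3 + 4×4 + 2×1 = 30; y_lin[5] = 4×3 + 2×4 = 20; y_lin[6] = 2×3 = 6 → [6, 11, 24, 33, 30, 20, 6]. Circular (length 4): y[0] = 3×2 + 4×3 + 4×4 + 2×1 = 36; y[1] = 3×1 + 4×2 + 4×3 + 2×4 = 31; y[2] = 3×4 + 4×1 + 4×2 + 2×3 = 30; y[3] = 3×3 + 4×4 + 4×1 + 2×2 = 33 → [36, 31, 30, 33]

Linear: [6, 11, 24, 33, 30, 20, 6], Circular: [36, 31, 30, 33]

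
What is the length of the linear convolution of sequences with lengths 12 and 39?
Linear/full convolution length: m + n - 1 = 12 + 39 - 1 = 50

50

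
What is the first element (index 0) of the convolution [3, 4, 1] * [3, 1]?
Use y[k] = Σ_i a[i]·b[k-i] at k=0. y[0] = 3×3 = 9

9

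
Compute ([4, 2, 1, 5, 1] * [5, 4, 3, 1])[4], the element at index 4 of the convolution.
Use y[k] = Σ_i a[i]·b[k-i] at k=4. y[4] = 2×1 + 1×3 + 5×4 + 1×5 = 30

30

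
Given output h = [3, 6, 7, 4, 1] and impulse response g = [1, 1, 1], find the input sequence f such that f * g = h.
Deconvolve h=[3, 6, 7, 4, 1] by g=[1, 1, 1]. Since g[0]=1, solve forward: f[0] = h[0] / 1 = 3; f[1] = (h[1] - 3×1) / 1 = 3; f[2] = (h[2] - 3×1 - 3×1) / 1 = 1. So f = [3, 3, 1]. Check by forward convolution: h[0] = 3×1 = 3; h[1] = 3×1 + 3×1 = 6; h[2] = 3×1 + 3×1 + 1×1 = 7; h[3] = 3×1 + 1×1 = 4; h[4] = 1×1 = 1

[3, 3, 1]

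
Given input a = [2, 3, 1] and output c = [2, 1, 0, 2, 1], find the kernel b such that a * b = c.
Output length 5 = len(a) + len(b) - 1 ⇒ len(b) = 3. Solve b forward using b[k] = (c[k] - Σ_{i≥1} a[i]·b[k-i]) / a[0]: b[0] = c[0] / a[0] = 2 / 2 = 1; b[1] = (c[1] - 3×1) / a[0] = (1 - 3×1) / 2 = -1; b[2] = (c[2] - 3×-1 - 1×1) / a[0] = (0 - 3×-1 - 1×1) / 2 = 1. So b = [1, -1, 1]. Forward-check [2, 3, 1] * [1, -1, 1]: c[0] = 2×1 = 2; c[1] = 2×-1 + 3×1 = 1; c[2] = 2×1 + 3×-1 + 1×1 = 0; c[3] = 3×1 + 1×-1 = 2; c[4] = 1×1 = 1 → [2, 1, 0, 2, 1] ✓

[1, -1, 1]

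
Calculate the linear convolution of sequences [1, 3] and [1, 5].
y[0] = 1×1 = 1; y[1] = 1×5 + 3×1 = 8; y[2] = 3×5 = 15

[1, 8, 15]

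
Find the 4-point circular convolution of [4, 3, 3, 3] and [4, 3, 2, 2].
Use y[k] = Σ_j x[j]·h[(k-j) mod 4]. y[0] = 4×4 + 3×2 + 3×2 + 3×3 = 37; y[1] = 4×3 + 3×4 + 3×2 + 3×2 = 36; y[2] = 4×2 + 3×3 + 3×4 + 3×2 = 35; y[3] = 4×2 + 3×2 + 3×3 + 3×4 = 35. Result: [37, 36, 35, 35]

[37, 36, 35, 35]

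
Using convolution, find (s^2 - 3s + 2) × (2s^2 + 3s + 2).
Ascending coefficients: a = [2, -3, 1], b = [2, 3, 2]. c[0] = 2×2 = 4; c[1] = 2×3 + -3×2 = 0; c[2] = 2×2 + -3×3 + 1×2 = -3; c[3] = -3×2 + 1×3 = -3; c[4] = 1×2 = 2. Result coefficients: [4, 0, -3, -3, 2] → 2s^4 - 3s^3 - 3s^2 + 4

2s^4 - 3s^3 - 3s^2 + 4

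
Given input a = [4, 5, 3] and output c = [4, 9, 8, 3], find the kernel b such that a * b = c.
Output length 4 = len(a) + len(b) - 1 ⇒ len(b) = 2. Solve b forward using b[k] = (c[k] - Σ_{i≥1} a[i]·b[k-i]) / a[0]: b[0] = c[0] / a[0] = 4 / 4 = 1; b[1] = (c[1] - 5×1) / a[0] = (9 - 5×1) / 4 = 1. So b = [1, 1]. Forward-check [4, 5, 3] * [1, 1]: c[0] = 4×1 = 4; c[1] = 4×1 + 5×1 = 9; c[2] = 5×1 + 3×1 = 8; c[3] = 3×1 = 3 → [4, 9, 8, 3] ✓

[1, 1]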